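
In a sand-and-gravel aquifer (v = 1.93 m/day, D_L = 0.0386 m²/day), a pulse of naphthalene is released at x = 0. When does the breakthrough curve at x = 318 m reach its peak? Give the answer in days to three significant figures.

165 days

For the 1D instantaneous-source solution, setting ∂C/∂t = 0 at fixed x gives v²t² + 2Dt − x² = 0, so t = (√(D² + v²x²) − D)/v².
√(D² + v²x²) = √(0.0386² + 1.93² × 318²) = 613.7; v² = 3.7249.
t = (613.7 − 0.0386)/3.7249 = 165 days (vs. the pure-advection estimate x/v = 165 d).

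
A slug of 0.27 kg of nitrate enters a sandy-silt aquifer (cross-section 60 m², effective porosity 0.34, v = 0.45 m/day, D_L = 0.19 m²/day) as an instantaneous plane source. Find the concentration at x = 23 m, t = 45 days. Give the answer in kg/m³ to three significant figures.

0.00102 kg/m³

For an instantaneous plane source, C(x,t) = M/(n_e·A·√(4πDt)) · exp(−(x−vt)²/(4Dt)), with n_e·A the pore (flow) area.
Plume center vt = 0.45 × 45 = 20.25 m, so the well at 23 m is 2.75 m downgradient of the peak.
√(4πDt) = 10.37 m, giving peak height M/(n_e·A·√(4πDt)) = 0.27/(0.34 × 60 × 10.37) = 0.001276 kg/m³.
(x−vt)²/(4Dt) = (2.75)²/(4 × 0.19 × 45) = 0.2211; exp(−0.2211) = 0.8016.
C = 0.001276 × 0.8016 = 0.00102 kg/m³.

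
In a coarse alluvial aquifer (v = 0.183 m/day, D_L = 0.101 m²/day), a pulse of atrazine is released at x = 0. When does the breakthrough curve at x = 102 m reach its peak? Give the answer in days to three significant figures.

For the 1D instantaneous-source solution, setting ∂C/∂t = 0 at fixed x gives v²t² + 2Dt − x² = 0, so t = (√(D² + v²x²) − D)/v².
√(D² + v²x²) = √(0.101² + 0.183² × 102²) = 18.67; v² = 0.033489.
t = (18.67 − 0.101)/0.033489 = 554 days (vs. the pure-advection estimate x/v = 557 d).

554 days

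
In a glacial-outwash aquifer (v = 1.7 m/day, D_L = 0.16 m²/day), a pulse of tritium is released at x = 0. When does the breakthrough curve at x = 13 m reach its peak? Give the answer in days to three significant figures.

7.59 days

For the 1D instantaneous-source solution, setting ∂C/∂t = 0 at fixed x gives v²t² + 2Dt − x² = 0, so t = (√(D² + v²x²) − D)/v².
√(D² + v²x²) = √(0.16² + 1.7² × 13²) = 22.10; v² = 2.89.
t = (22.10 − 0.16)/2.89 = 7.59 days (vs. the pure-advection estimate x/v = 7.65 d).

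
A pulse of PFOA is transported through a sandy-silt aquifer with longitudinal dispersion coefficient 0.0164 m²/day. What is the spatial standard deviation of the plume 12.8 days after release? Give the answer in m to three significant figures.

0.648 m

Dispersive spreading gives a Gaussian with σ² = 2Dt; advection only shifts the center.
σ = √(2 × 0.0164 × 12.8) = 0.648 m.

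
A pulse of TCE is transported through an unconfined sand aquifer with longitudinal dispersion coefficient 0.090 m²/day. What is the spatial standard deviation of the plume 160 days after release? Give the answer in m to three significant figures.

5.37 m

Dispersive spreading gives a Gaussian with σ² = 2Dt; advection only shifts the center.
σ = √(2 × 0.090 × 160) = 5.37 m.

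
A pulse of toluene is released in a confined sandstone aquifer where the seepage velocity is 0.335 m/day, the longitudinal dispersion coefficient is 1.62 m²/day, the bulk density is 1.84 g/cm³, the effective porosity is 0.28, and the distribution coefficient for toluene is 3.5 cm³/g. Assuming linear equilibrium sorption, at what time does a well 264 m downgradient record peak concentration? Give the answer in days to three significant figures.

Retardation factor R = 1 + ρ_b·K_d/n = 1 + 1.84 × 3.5/0.28 = 24.00.
Sorption retards both mechanisms: v_R = v/R = 0.01396 m/day, D_R = D/R = 0.06750 m²/day.
Peak time from v_R²t² + 2D_R t − x² = 0: t = (√(D_R² + v_R²x²) − D_R)/v_R².
√(D_R² + v_R²x²) = √(0.06750² + 0.01396² × 264²) = 3.686; v_R² = 0.0001949.
t = (3.686 − 0.06750)/0.0001949 = 18600 days.

18600 days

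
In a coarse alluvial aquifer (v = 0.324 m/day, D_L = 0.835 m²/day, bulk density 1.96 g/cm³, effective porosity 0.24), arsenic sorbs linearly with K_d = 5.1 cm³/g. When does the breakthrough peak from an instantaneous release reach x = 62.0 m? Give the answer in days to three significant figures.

7830 days

Retardation factor R = 1 + ρ_b·K_d/n = 1 + 1.96 × 5.1/0.24 = 42.65.
Sorption retards both mechanisms: v_R = v/R = 0.007597 m/day, D_R = D/R = 0.01958 m²/day.
Peak time from v_R²t² + 2D_R t − x² = 0: t = (√(D_R² + v_R²x²) − D_R)/v_R².
√(D_R² + v_R²x²) = √(0.01958² + 0.007597² × 62.0²) = 0.4714; v_R² = 5.771e-05.
t = (0.4714 − 0.01958)/5.771e-05 = 7830 days.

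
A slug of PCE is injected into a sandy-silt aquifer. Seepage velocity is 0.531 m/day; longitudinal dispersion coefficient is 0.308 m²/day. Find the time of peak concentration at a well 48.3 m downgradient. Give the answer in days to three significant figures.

89.9 days

For the 1D instantaneous-source solution, setting ∂C/∂t = 0 at fixed x gives v²t² + 2Dt − x² = 0, so t = (√(D² + v²x²) − D)/v².
√(D² + v²x²) = √(0.308² + 0.531² × 48.3²) = 25.65; v² = 0.281961.
t = (25.65 − 0.308)/0.281961 = 89.9 days (vs. the pure-advection estimate x/v = 91.0 d).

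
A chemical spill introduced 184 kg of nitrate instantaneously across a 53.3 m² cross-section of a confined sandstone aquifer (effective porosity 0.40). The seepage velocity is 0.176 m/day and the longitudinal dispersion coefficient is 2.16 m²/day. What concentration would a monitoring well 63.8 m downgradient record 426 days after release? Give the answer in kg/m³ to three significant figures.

0.0776 kg/m³

For an instantaneous plane source, C(x,t) = M/(n_e·A·√(4πDt)) · exp(−(x−vt)²/(4Dt)), with n_e·A the pore (flow) area.
Plume center vt = 0.176 × 426 = 74.976 m, so the well at 63.8 m is 11.176 m upgradient of the peak.
√(4πDt) = 107.5 m, giving peak height M/(n_e·A·√(4πDt)) = 184/(0.40 × 53.3 × 107.5) = 0.08028 kg/m³.
(x−vt)²/(4Dt) = (-11.176)²/(4 × 2.16 × 426) = 0.03394; exp(−0.03394) = 0.9666.
C = 0.08028 × 0.9666 = 0.0776 kg/m³.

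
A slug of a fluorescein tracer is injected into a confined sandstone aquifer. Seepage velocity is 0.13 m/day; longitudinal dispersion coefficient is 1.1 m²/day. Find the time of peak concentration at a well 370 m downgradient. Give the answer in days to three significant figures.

For the 1D instantaneous-source solution, setting ∂C/∂t = 0 at fixed x gives v²t² + 2Dt − x² = 0, so t = (√(D² + v²x²) − D)/v².
√(D² + v²x²) = √(1.1² + 0.13² × 370²) = 48.11; v² = 0.0169.
t = (48.11 − 1.1)/0.0169 = 2780 days (vs. the pure-advection estimate x/v = 2850 d).

2780 days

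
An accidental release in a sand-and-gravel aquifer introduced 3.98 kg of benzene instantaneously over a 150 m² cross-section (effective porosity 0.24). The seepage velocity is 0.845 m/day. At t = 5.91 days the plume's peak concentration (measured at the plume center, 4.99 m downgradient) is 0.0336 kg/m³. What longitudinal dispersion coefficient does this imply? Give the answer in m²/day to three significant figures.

0.146 m²/day

At the plume center C_max = M/(n_e·A·√(4πDt)), so D = M²/(4πt·(n_e·A·C_max)²).
n_e·A·C_max = 0.24 × 150 × 0.0336 = 1.210 kg/m.
D = 3.98²/(4π × 5.91 × 1.210²) = 0.146 m²/day.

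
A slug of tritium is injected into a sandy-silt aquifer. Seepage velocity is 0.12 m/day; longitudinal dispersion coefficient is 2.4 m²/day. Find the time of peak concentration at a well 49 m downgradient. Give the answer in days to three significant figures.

274 days

For the 1D instantaneous-source solution, setting ∂C/∂t = 0 at fixed x gives v²t² + 2Dt − x² = 0, so t = (√(D² + v²x²) − D)/v².
√(D² + v²x²) = √(2.4² + 0.12² × 49²) = 6.351; v² = 0.0144.
t = (6.351 − 2.4)/0.0144 = 274 days (vs. the pure-advection estimate x/v = 408 d).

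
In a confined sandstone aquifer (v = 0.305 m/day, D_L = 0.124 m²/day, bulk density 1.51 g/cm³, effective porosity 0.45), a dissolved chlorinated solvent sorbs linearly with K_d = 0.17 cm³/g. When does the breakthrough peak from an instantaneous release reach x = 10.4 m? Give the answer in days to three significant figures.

51.5 days

Retardation factor R = 1 + ρ_b·K_d/n = 1 + 1.51 × 0.17/0.45 = 1.570.
Sorption retards both mechanisms: v_R = v/R = 0.1943 m/day, D_R = D/R = 0.07898 m²/day.
Peak time from v_R²t² + 2D_R t − x² = 0: t = (√(D_R² + v_R²x²) − D_R)/v_R².
√(D_R² + v_R²x²) = √(0.07898² + 0.1943² × 10.4²) = 2.022; v_R² = 0.03775.
t = (2.022 − 0.07898)/0.03775 = 51.5 days.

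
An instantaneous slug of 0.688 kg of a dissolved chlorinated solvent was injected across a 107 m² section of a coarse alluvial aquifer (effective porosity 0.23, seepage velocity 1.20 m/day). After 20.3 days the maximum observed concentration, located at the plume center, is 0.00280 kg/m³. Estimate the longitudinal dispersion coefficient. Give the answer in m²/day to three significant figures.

0.391 m²/day

At the plume center C_max = M/(n_e·A·√(4πDt)), so D = M²/(4πt·(n_e·A·C_max)²).
n_e·A·C_max = 0.23 × 107 × 0.00280 = 0.06891 kg/m.
D = 0.688²/(4π × 20.3 × 0.06891²) = 0.391 m²/day.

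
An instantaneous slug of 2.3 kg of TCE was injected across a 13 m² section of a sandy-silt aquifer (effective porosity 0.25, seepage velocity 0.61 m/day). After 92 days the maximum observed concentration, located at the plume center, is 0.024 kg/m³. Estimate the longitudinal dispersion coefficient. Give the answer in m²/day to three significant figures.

At the plume center C_max = M/(n_e·A·√(4πDt)), so D = M²/(4πt·(n_e·A·C_max)²).
n_e·A·C_max = 0.25 × 13 × 0.024 = 0.07800 kg/m.
D = 2.3²/(4π × 92 × 0.07800²) = 0.752 m²/day.

0.752 m²/day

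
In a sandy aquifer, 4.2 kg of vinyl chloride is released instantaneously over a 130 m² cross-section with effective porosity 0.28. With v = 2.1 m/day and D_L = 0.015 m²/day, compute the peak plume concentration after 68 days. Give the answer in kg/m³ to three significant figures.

The peak of an instantaneous 1D plume sits at x = vt; there the Gaussian factor is 1 and C_max = M/(n_e·A·√(4πDt)), where n_e·A is the pore area the mass is dissolved in.
√(4πDt) = √(4π × 0.015 × 68) = 3.580 m, so C_max = 4.2/(0.28 × 130 × 3.580) = 0.0322 kg/m³.

0.0322 kg/m³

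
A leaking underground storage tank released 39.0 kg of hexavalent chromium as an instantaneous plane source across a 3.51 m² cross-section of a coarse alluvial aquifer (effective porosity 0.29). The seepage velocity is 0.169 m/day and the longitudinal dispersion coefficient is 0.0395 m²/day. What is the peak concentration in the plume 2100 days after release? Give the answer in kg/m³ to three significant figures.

The peak of an instantaneous 1D plume sits at x = vt; there the Gaussian factor is 1 and C_max = M/(n_e·A·√(4πDt)), where n_e·A is the pore area the mass is dissolved in.
√(4πDt) = √(4π × 0.0395 × 2100) = 32.29 m, so C_max = 39.0/(0.29 × 3.51 × 32.29) = 1.19 kg/m³.

1.19 kg/m³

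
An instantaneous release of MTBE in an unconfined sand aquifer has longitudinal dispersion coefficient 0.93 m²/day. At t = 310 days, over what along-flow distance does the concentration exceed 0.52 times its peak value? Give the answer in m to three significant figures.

54.9 m

The plume is Gaussian with σ = √(2Dt) = √(2 × 0.93 × 310) = 24.01 m.
C/C_peak = exp(−Δx²/(2σ²)) = 0.52 ⇒ Δx = σ·√(−2 ln 0.52) = 24.01 × 1.144 = 27.47 m.
Width = 2Δx = 54.9 m.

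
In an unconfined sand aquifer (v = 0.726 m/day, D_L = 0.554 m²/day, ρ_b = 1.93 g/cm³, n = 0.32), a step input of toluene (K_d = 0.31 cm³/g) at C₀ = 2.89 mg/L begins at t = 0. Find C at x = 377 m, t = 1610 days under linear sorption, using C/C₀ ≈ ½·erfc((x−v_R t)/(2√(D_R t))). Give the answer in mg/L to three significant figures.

2.57 mg/L

Retardation factor R = 1 + ρ_b·K_d/n = 1 + 1.93 × 0.31/0.32 = 2.870.
Sorption retards both mechanisms: v_R = v/R = 0.2530 m/day, D_R = D/R = 0.1930 m²/day.
v_R·t = 0.2530 × 1610 = 407.33 m; 2√(D_R t) = 35.26 m; argument = (377 − 407.33)/35.26 = -0.8602.
C = C₀ × ½·erfc(-0.8602) = 2.89 × 0.8881 = 2.57 mg/L.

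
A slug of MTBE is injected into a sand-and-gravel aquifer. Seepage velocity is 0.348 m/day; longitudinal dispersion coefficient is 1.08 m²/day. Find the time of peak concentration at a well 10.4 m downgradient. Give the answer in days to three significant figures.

For the 1D instantaneous-source solution, setting ∂C/∂t = 0 at fixed x gives v²t² + 2Dt − x² = 0, so t = (√(D² + v²x²) − D)/v².
√(D² + v²x²) = √(1.08² + 0.348² × 10.4²) = 3.777; v² = 0.121104.
t = (3.777 − 1.08)/0.121104 = 22.3 days (vs. the pure-advection estimate x/v = 29.9 d).

22.3 days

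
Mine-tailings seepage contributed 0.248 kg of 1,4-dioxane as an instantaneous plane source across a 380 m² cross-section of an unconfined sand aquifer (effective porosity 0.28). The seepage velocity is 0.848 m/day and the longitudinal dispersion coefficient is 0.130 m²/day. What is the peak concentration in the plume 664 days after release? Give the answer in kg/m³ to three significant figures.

The peak of an instantaneous 1D plume sits at x = vt; there the Gaussian factor is 1 and C_max = M/(n_e·A·√(4πDt)), where n_e·A is the pore area the mass is dissolved in.
√(4πDt) = √(4π × 0.130 × 664) = 32.94 m, so C_max = 0.248/(0.28 × 380 × 32.94) = 7.08e-05 kg/m³.

7.08e-05 kg/m³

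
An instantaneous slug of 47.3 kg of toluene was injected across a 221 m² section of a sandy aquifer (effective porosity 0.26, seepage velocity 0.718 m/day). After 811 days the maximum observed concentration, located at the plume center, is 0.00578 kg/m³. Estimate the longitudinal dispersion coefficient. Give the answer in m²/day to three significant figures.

At the plume center C_max = M/(n_e·A·√(4πDt)), so D = M²/(4πt·(n_e·A·C_max)²).
n_e·A·C_max = 0.26 × 221 × 0.00578 = 0.3321 kg/m.
D = 47.3²/(4π × 811 × 0.3321²) = 1.99 m²/day.

1.99 m²/day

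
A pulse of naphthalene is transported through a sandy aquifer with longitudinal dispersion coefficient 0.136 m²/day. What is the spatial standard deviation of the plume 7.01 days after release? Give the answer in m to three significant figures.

1.38 m

Dispersive spreading gives a Gaussian with σ² = 2Dt; advection only shifts the center.
σ = √(2 × 0.136 × 7.01) = 1.38 m.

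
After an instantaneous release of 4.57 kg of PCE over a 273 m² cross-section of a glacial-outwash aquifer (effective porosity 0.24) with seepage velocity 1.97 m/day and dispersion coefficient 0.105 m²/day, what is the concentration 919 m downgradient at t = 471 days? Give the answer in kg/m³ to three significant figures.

For an instantaneous plane source, C(x,t) = M/(n_e·A·√(4πDt)) · exp(−(x−vt)²/(4Dt)), with n_e·A the pore (flow) area.
Plume center vt = 1.97 × 471 = 927.87 m, so the well at 919 m is 8.87 m upgradient of the peak.
√(4πDt) = 24.93 m, giving peak height M/(n_e·A·√(4πDt)) = 4.57/(0.24 × 273 × 24.93) = 0.002798 kg/m³.
(x−vt)²/(4Dt) = (-8.87)²/(4 × 0.105 × 471) = 0.3977; exp(−0.3977) = 0.6719.
C = 0.002798 × 0.6719 = 0.00188 kg/m³.

0.00188 kg/m³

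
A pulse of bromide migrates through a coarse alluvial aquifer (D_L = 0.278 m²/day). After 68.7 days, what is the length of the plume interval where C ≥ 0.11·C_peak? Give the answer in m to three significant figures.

The plume is Gaussian with σ = √(2Dt) = √(2 × 0.278 × 68.7) = 6.180 m.
C/C_peak = exp(−Δx²/(2σ²)) = 0.11 ⇒ Δx = σ·√(−2 ln 0.11) = 6.180 × 2.101 = 12.98 m.
Width = 2Δx = 26.0 m.

26.0 m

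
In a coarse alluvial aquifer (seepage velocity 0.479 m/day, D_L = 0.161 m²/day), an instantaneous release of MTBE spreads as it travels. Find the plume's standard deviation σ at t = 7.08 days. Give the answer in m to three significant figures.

Dispersive spreading gives a Gaussian with σ² = 2Dt; advection only shifts the center.
σ = √(2 × 0.161 × 7.08) = 1.51 m.

1.51 m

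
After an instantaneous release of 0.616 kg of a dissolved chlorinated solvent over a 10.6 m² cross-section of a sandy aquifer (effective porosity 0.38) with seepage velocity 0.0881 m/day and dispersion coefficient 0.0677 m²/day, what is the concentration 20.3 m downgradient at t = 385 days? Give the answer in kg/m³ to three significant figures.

0.00143 kg/m³

For an instantaneous plane source, C(x,t) = M/(n_e·A·√(4πDt)) · exp(−(x−vt)²/(4Dt)), with n_e·A the pore (flow) area.
Plume center vt = 0.0881 × 385 = 33.9185 m, so the well at 20.3 m is 13.6185 m upgradient of the peak.
√(4πDt) = 18.10 m, giving peak height M/(n_e·A·√(4πDt)) = 0.616/(0.38 × 10.6 × 18.10) = 0.008449 kg/m³.
(x−vt)²/(4Dt) = (-13.6185)²/(4 × 0.0677 × 385) = 1.779; exp(−1.779) = 0.1688.
C = 0.008449 × 0.1688 = 0.00143 kg/m³.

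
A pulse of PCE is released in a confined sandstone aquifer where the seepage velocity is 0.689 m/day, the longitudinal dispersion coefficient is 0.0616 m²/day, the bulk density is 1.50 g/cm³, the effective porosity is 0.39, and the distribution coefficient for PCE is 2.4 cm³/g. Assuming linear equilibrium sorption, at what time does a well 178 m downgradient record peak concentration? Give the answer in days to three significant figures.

2640 days

Retardation factor R = 1 + ρ_b·K_d/n = 1 + 1.50 × 2.4/0.39 = 10.23.
Sorption retards both mechanisms: v_R = v/R = 0.06735 m/day, D_R = D/R = 0.006022 m²/day.
Peak time from v_R²t² + 2D_R t − x² = 0: t = (√(D_R² + v_R²x²) − D_R)/v_R².
√(D_R² + v_R²x²) = √(0.006022² + 0.06735² × 178²) = 11.99; v_R² = 0.004536.
t = (11.99 − 0.006022)/0.004536 = 2640 days.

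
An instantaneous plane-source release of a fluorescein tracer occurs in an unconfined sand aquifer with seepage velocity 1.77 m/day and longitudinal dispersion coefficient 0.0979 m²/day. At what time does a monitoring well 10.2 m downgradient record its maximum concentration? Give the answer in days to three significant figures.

For the 1D instantaneous-source solution, setting ∂C/∂t = 0 at fixed x gives v²t² + 2Dt − x² = 0, so t = (√(D² + v²x²) − D)/v².
√(D² + v²x²) = √(0.0979² + 1.77² × 10.2²) = 18.05; v² = 3.1329.
t = (18.05 − 0.0979)/3.1329 = 5.73 days (vs. the pure-advection estimate x/v = 5.76 d).

5.73 days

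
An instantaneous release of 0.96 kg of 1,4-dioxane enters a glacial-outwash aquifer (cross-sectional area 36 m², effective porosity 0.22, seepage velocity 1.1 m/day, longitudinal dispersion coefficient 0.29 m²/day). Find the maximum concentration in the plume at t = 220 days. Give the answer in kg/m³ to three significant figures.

The peak of an instantaneous 1D plume sits at x = vt; there the Gaussian factor is 1 and C_max = M/(n_e·A·√(4πDt)), where n_e·A is the pore area the mass is dissolved in.
√(4πDt) = √(4π × 0.29 × 220) = 28.31 m, so C_max = 0.96/(0.22 × 36 × 28.31) = 0.00428 kg/m³.

0.00428 kg/m³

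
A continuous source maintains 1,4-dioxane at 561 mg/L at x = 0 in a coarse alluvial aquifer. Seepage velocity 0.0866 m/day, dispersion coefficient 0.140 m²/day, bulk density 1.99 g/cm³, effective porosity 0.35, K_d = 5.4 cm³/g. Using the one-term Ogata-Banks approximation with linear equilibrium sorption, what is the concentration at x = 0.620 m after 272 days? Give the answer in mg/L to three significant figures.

298 mg/L

Retardation factor R = 1 + ρ_b·K_d/n = 1 + 1.99 × 5.4/0.35 = 31.70.
Sorption retards both mechanisms: v_R = v/R = 0.002732 m/day, D_R = D/R = 0.004416 m²/day.
v_R·t = 0.002732 × 272 = 0.743104 m; 2√(D_R t) = 2.192 m; argument = (0.620 − 0.743104)/2.192 = -0.05616.
C = C₀ × ½·erfc(-0.05616) = 561 × 0.5317 = 298 mg/L.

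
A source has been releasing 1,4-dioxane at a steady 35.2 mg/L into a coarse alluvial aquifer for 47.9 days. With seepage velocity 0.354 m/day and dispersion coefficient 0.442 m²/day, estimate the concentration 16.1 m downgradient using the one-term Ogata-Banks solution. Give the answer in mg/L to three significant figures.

19.4 mg/L

For a continuous step input, C/C₀ ≈ ½·erfc((x−vt)/(2√(Dt))).
vt = 0.354 × 47.9 = 16.9566 m and 2√(Dt) = 2√(0.442 × 47.9) = 9.203 m.
Argument (x−vt)/(2√(Dt)) = (16.1 − 16.9566)/9.203 = -0.09308; ½·erfc(-0.09308) = 0.5524.
C = 35.2 × 0.5524 = 19.4 mg/L.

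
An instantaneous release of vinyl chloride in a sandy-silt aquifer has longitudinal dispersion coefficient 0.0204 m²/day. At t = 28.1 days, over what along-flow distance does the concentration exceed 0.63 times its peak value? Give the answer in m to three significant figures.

2.06 m

The plume is Gaussian with σ = √(2Dt) = √(2 × 0.0204 × 28.1) = 1.071 m.
C/C_peak = exp(−Δx²/(2σ²)) = 0.63 ⇒ Δx = σ·√(−2 ln 0.63) = 1.071 × 0.9613 = 1.030 m.
Width = 2Δx = 2.06 m.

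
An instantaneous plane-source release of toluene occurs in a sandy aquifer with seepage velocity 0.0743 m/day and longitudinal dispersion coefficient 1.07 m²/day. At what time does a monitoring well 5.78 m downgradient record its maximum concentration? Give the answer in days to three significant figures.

For the 1D instantaneous-source solution, setting ∂C/∂t = 0 at fixed x gives v²t² + 2Dt − x² = 0, so t = (√(D² + v²x²) − D)/v².
√(D² + v²x²) = √(1.07² + 0.0743² × 5.78²) = 1.153; v² = 0.00552049.
t = (1.153 − 1.07)/0.00552049 = 15.0 days (vs. the pure-advection estimate x/v = 77.8 d).

15.0 days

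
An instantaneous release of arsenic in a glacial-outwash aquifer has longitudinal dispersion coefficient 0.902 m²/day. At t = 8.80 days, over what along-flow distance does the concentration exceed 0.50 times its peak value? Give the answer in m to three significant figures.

9.38 m

The plume is Gaussian with σ = √(2Dt) = √(2 × 0.902 × 8.80) = 3.984 m.
C/C_peak = exp(−Δx²/(2σ²)) = 0.50 ⇒ Δx = σ·√(−2 ln 0.50) = 3.984 × 1.177 = 4.689 m.
Width = 2Δx = 9.38 m.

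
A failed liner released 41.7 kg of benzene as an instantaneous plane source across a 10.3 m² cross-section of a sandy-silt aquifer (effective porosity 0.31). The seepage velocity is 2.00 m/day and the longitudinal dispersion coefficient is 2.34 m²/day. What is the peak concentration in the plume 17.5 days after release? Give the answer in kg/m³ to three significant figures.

0.576 kg/m³

The peak of an instantaneous 1D plume sits at x = vt; there the Gaussian factor is 1 and C_max = M/(n_e·A·√(4πDt)), where n_e·A is the pore area the mass is dissolved in.
√(4πDt) = √(4π × 2.34 × 17.5) = 22.68 m, so C_max = 41.7/(0.31 × 10.3 × 22.68) = 0.576 kg/m³.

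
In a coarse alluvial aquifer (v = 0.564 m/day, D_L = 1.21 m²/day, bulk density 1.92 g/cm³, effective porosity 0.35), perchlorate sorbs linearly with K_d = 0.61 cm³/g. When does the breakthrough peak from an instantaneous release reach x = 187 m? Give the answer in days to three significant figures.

Retardation factor R = 1 + ρ_b·K_d/n = 1 + 1.92 × 0.61/0.35 = 4.346.
Sorption retards both mechanisms: v_R = v/R = 0.1298 m/day, D_R = D/R = 0.2784 m²/day.
Peak time from v_R²t² + 2D_R t − x² = 0: t = (√(D_R² + v_R²x²) − D_R)/v_R².
√(D_R² + v_R²x²) = √(0.2784² + 0.1298² × 187²) = 24.27; v_R² = 0.01685.
t = (24.27 − 0.2784)/0.01685 = 1420 days.

1420 days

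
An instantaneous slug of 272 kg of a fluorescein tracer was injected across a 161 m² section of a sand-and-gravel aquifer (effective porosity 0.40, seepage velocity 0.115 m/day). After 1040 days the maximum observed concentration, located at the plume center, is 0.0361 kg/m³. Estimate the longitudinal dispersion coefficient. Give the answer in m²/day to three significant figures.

At the plume center C_max = M/(n_e·A·√(4πDt)), so D = M²/(4πt·(n_e·A·C_max)²).
n_e·A·C_max = 0.40 × 161 × 0.0361 = 2.325 kg/m.
D = 272²/(4π × 1040 × 2.325²) = 1.05 m²/day.

1.05 m²/day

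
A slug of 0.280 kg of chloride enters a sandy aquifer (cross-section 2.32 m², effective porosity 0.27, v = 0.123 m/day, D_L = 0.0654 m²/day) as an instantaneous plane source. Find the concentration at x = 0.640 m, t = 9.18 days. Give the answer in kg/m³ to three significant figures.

For an instantaneous plane source, C(x,t) = M/(n_e·A·√(4πDt)) · exp(−(x−vt)²/(4Dt)), with n_e·A the pore (flow) area.
Plume center vt = 0.123 × 9.18 = 1.12914 m, so the well at 0.640 m is 0.48914 m upgradient of the peak.
√(4πDt) = 2.747 m, giving peak height M/(n_e·A·√(4πDt)) = 0.280/(0.27 × 2.32 × 2.747) = 0.1627 kg/m³.
(x−vt)²/(4Dt) = (-0.48914)²/(4 × 0.0654 × 9.18) = 0.09963; exp(−0.09963) = 0.9052.
C = 0.1627 × 0.9052 = 0.147 kg/m³.

0.147 kg/m³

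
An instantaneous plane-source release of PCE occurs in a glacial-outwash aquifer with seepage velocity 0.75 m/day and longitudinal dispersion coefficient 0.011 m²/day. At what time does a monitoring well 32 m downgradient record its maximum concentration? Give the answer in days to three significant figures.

For the 1D instantaneous-source solution, setting ∂C/∂t = 0 at fixed x gives v²t² + 2Dt − x² = 0, so t = (√(D² + v²x²) − D)/v².
√(D² + v²x²) = √(0.011² + 0.75² × 32²) = 24.00; v² = 0.5625.
t = (24.00 − 0.011)/0.5625 = 42.6 days (vs. the pure-advection estimate x/v = 42.7 d).

42.6 days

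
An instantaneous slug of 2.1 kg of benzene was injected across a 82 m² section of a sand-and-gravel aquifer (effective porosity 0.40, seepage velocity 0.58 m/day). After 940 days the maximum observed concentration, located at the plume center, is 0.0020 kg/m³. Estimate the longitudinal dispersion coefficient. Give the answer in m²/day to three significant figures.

At the plume center C_max = M/(n_e·A·√(4πDt)), so D = M²/(4πt·(n_e·A·C_max)²).
n_e·A·C_max = 0.40 × 82 × 0.0020 = 0.06560 kg/m.
D = 2.1²/(4π × 940 × 0.06560²) = 0.0868 m²/day.

0.0868 m²/day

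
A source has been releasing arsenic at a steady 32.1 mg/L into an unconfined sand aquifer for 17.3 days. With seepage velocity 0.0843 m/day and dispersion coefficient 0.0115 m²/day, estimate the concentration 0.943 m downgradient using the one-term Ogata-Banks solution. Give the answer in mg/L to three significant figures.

25.5 mg/L

For a continuous step input, C/C₀ ≈ ½·erfc((x−vt)/(2√(Dt))).
vt = 0.0843 × 17.3 = 1.45839 m and 2√(Dt) = 2√(0.0115 × 17.3) = 0.8921 m.
Argument (x−vt)/(2√(Dt)) = (0.943 − 1.45839)/0.8921 = -0.5777; ½·erfc(-0.5777) = 0.7930.
C = 32.1 × 0.7930 = 25.5 mg/L.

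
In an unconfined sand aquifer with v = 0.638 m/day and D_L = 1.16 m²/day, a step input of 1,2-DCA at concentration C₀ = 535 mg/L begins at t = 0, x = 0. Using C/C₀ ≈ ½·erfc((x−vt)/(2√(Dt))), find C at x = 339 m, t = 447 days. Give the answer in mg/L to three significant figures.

25.3 mg/L

For a continuous step input, C/C₀ ≈ ½·erfc((x−vt)/(2√(Dt))).
vt = 0.638 × 447 = 285.186 m and 2√(Dt) = 2√(1.16 × 447) = 45.54 m.
Argument (x−vt)/(2√(Dt)) = (339 − 285.186)/45.54 = 1.182; ½·erfc(1.182) = 0.04730.
C = 535 × 0.04730 = 25.3 mg/L.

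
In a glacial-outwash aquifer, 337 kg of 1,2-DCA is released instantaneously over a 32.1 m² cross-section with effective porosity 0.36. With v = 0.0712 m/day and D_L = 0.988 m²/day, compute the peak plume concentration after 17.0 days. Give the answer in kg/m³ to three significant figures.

2.01 kg/m³

The peak of an instantaneous 1D plume sits at x = vt; there the Gaussian factor is 1 and C_max = M/(n_e·A·√(4πDt)), where n_e·A is the pore area the mass is dissolved in.
√(4πDt) = √(4π × 0.988 × 17.0) = 14.53 m, so C_max = 337/(0.36 × 32.1 × 14.53) = 2.01 kg/m³.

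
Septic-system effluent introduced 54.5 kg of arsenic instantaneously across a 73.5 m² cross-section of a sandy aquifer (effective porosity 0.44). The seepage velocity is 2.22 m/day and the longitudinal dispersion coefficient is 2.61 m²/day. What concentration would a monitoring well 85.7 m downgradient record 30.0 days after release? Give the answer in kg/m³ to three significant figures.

For an instantaneous plane source, C(x,t) = M/(n_e·A·√(4πDt)) · exp(−(x−vt)²/(4Dt)), with n_e·A the pore (flow) area.
Plume center vt = 2.22 × 30.0 = 66.6 m, so the well at 85.7 m is 19.1 m downgradient of the peak.
√(4πDt) = 31.37 m, giving peak height M/(n_e·A·√(4πDt)) = 54.5/(0.44 × 73.5 × 31.37) = 0.05372 kg/m³.
(x−vt)²/(4Dt) = (19.1)²/(4 × 2.61 × 30.0) = 1.165; exp(−1.165) = 0.3119.
C = 0.05372 × 0.3119 = 0.0168 kg/m³.

0.0168 kg/m³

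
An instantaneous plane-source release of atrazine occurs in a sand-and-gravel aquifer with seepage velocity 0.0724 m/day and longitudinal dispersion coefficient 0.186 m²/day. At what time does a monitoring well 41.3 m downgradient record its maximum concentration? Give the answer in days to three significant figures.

536 days

For the 1D instantaneous-source solution, setting ∂C/∂t = 0 at fixed x gives v²t² + 2Dt − x² = 0, so t = (√(D² + v²x²) − D)/v².
√(D² + v²x²) = √(0.186² + 0.0724² × 41.3²) = 2.996; v² = 0.00524176.
t = (2.996 − 0.186)/0.00524176 = 536 days (vs. the pure-advection estimate x/v = 570 d).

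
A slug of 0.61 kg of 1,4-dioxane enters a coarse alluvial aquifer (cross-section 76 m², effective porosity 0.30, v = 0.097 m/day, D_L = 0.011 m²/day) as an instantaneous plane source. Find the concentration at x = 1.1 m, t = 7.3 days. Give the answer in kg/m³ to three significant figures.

For an instantaneous plane source, C(x,t) = M/(n_e·A·√(4πDt)) · exp(−(x−vt)²/(4Dt)), with n_e·A the pore (flow) area.
Plume center vt = 0.097 × 7.3 = 0.7081 m, so the well at 1.1 m is 0.3919 m downgradient of the peak.
√(4πDt) = 1.005 m, giving peak height M/(n_e·A·√(4πDt)) = 0.61/(0.30 × 76 × 1.005) = 0.02662 kg/m³.
(x−vt)²/(4Dt) = (0.3919)²/(4 × 0.011 × 7.3) = 0.4782; exp(−0.4782) = 0.6199.
C = 0.02662 × 0.6199 = 0.0165 kg/m³.

0.0165 kg/m³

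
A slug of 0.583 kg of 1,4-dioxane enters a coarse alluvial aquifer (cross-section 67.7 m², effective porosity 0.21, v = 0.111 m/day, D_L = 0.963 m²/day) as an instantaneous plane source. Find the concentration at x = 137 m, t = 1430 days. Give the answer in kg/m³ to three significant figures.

For an instantaneous plane source, C(x,t) = M/(n_e·A·√(4πDt)) · exp(−(x−vt)²/(4Dt)), with n_e·A the pore (flow) area.
Plume center vt = 0.111 × 1430 = 158.73 m, so the well at 137 m is 21.73 m upgradient of the peak.
√(4πDt) = 131.5 m, giving peak height M/(n_e·A·√(4πDt)) = 0.583/(0.21 × 67.7 × 131.5) = 0.0003118 kg/m³.
(x−vt)²/(4Dt) = (-21.73)²/(4 × 0.963 × 1430) = 0.08572; exp(−0.08572) = 0.9179.
C = 0.0003118 × 0.9179 = 0.000286 kg/m³.

0.000286 kg/m³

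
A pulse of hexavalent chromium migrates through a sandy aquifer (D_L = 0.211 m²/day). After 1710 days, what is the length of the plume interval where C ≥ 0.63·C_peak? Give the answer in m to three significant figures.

51.6 m

The plume is Gaussian with σ = √(2Dt) = √(2 × 0.211 × 1710) = 26.86 m.
C/C_peak = exp(−Δx²/(2σ²)) = 0.63 ⇒ Δx = σ·√(−2 ln 0.63) = 26.86 × 0.9613 = 25.82 m.
Width = 2Δx = 51.6 m.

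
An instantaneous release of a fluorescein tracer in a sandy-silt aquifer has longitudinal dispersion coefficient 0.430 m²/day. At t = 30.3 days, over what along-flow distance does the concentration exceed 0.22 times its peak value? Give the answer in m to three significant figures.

The plume is Gaussian with σ = √(2Dt) = √(2 × 0.430 × 30.3) = 5.105 m.
C/C_peak = exp(−Δx²/(2σ²)) = 0.22 ⇒ Δx = σ·√(−2 ln 0.22) = 5.105 × 1.740 = 8.883 m.
Width = 2Δx = 17.8 m.

17.8 m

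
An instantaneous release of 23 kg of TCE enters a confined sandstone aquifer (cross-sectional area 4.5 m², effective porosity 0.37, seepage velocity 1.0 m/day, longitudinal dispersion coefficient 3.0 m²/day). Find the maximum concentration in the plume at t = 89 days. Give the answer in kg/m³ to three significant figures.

0.238 kg/m³

The peak of an instantaneous 1D plume sits at x = vt; there the Gaussian factor is 1 and C_max = M/(n_e·A·√(4πDt)), where n_e·A is the pore area the mass is dissolved in.
√(4πDt) = √(4π × 3.0 × 89) = 57.92 m, so C_max = 23/(0.37 × 4.5 × 57.92) = 0.238 kg/m³.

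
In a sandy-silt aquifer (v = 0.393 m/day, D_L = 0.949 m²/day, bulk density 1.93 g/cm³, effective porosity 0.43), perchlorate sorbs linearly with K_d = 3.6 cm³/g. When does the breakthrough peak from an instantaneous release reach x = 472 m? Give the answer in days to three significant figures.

Retardation factor R = 1 + ρ_b·K_d/n = 1 + 1.93 × 3.6/0.43 = 17.16.
Sorption retards both mechanisms: v_R = v/R = 0.02290 m/day, D_R = D/R = 0.05530 m²/day.
Peak time from v_R²t² + 2D_R t − x² = 0: t = (√(D_R² + v_R²x²) − D_R)/v_R².
√(D_R² + v_R²x²) = √(0.05530² + 0.02290² × 472²) = 10.81; v_R² = 0.0005244.
t = (10.81 − 0.05530)/0.0005244 = 20500 days.

20500 days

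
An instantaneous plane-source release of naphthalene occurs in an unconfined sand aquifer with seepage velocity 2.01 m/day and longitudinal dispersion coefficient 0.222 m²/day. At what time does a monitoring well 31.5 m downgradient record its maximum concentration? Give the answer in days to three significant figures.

For the 1D instantaneous-source solution, setting ∂C/∂t = 0 at fixed x gives v²t² + 2Dt − x² = 0, so t = (√(D² + v²x²) − D)/v².
√(D² + v²x²) = √(0.222² + 2.01² × 31.5²) = 63.32; v² = 4.0401.
t = (63.32 − 0.222)/4.0401 = 15.6 days (vs. the pure-advection estimate x/v = 15.7 d).

15.6 days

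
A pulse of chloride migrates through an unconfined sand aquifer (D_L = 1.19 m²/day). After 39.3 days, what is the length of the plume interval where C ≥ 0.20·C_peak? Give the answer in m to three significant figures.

The plume is Gaussian with σ = √(2Dt) = √(2 × 1.19 × 39.3) = 9.671 m.
C/C_peak = exp(−Δx²/(2σ²)) = 0.20 ⇒ Δx = σ·√(−2 ln 0.20) = 9.671 × 1.794 = 17.35 m.
Width = 2Δx = 34.7 m.

34.7 m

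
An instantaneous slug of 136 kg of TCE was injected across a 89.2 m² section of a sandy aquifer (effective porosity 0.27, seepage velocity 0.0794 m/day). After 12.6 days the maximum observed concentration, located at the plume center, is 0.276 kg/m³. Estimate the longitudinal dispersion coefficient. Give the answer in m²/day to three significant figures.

2.64 m²/day

At the plume center C_max = M/(n_e·A·√(4πDt)), so D = M²/(4πt·(n_e·A·C_max)²).
n_e·A·C_max = 0.27 × 89.2 × 0.276 = 6.647 kg/m.
D = 136²/(4π × 12.6 × 6.647²) = 2.64 m²/day.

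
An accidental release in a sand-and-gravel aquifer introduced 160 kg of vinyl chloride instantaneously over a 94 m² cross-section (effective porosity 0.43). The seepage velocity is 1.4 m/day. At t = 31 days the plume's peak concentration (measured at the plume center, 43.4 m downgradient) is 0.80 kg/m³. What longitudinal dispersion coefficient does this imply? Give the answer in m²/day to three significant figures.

At the plume center C_max = M/(n_e·A·√(4πDt)), so D = M²/(4πt·(n_e·A·C_max)²).
n_e·A·C_max = 0.43 × 94 × 0.80 = 32.34 kg/m.
D = 160²/(4π × 31 × 32.34²) = 0.0628 m²/day.

0.0628 m²/day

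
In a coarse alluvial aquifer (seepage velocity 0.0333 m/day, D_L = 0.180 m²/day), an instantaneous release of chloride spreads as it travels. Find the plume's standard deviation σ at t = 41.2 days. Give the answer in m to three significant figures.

Dispersive spreading gives a Gaussian with σ² = 2Dt; advection only shifts the center.
σ = √(2 × 0.180 × 41.2) = 3.85 m.

3.85 m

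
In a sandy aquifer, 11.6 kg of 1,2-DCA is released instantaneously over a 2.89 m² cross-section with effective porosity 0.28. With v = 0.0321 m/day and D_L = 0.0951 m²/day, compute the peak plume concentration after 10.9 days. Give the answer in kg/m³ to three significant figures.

The peak of an instantaneous 1D plume sits at x = vt; there the Gaussian factor is 1 and C_max = M/(n_e·A·√(4πDt)), where n_e·A is the pore area the mass is dissolved in.
√(4πDt) = √(4π × 0.0951 × 10.9) = 3.609 m, so C_max = 11.6/(0.28 × 2.89 × 3.609) = 3.97 kg/m³.

3.97 kg/m³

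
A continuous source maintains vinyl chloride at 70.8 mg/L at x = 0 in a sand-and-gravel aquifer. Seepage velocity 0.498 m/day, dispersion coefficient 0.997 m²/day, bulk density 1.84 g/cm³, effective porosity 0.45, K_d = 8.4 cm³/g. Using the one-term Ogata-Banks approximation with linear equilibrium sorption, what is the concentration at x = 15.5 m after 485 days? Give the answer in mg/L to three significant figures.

Retardation factor R = 1 + ρ_b·K_d/n = 1 + 1.84 × 8.4/0.45 = 35.35.
Sorption retards both mechanisms: v_R = v/R = 0.01409 m/day, D_R = D/R = 0.02820 m²/day.
v_R·t = 0.01409 × 485 = 6.83365 m; 2√(D_R t) = 7.396 m; argument = (15.5 − 6.83365)/7.396 = 1.172.
C = C₀ × ½·erfc(1.172) = 70.8 × 0.04871 = 3.45 mg/L.

3.45 mg/L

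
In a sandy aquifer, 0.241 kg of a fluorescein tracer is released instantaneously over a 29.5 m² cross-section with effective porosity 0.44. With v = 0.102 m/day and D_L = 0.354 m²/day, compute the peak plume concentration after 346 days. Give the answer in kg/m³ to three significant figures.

The peak of an instantaneous 1D plume sits at x = vt; there the Gaussian factor is 1 and C_max = M/(n_e·A·√(4πDt)), where n_e·A is the pore area the mass is dissolved in.
√(4πDt) = √(4π × 0.354 × 346) = 39.23 m, so C_max = 0.241/(0.44 × 29.5 × 39.23) = 0.000473 kg/m³.

0.000473 kg/m³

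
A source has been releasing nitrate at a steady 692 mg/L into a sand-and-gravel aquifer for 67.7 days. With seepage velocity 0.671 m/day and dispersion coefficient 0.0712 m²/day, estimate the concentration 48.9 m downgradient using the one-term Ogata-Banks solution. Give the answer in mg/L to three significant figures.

For a continuous step input, C/C₀ ≈ ½·erfc((x−vt)/(2√(Dt))).
vt = 0.671 × 67.7 = 45.4267 m and 2√(Dt) = 2√(0.0712 × 67.7) = 4.391 m.
Argument (x−vt)/(2√(Dt)) = (48.9 − 45.4267)/4.391 = 0.7910; ½·erfc(0.7910) = 0.1316.
C = 692 × 0.1316 = 91.1 mg/L.

91.1 mg/L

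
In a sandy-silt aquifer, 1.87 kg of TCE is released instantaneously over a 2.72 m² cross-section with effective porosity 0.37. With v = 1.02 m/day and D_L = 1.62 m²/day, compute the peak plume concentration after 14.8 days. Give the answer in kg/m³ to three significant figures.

The peak of an instantaneous 1D plume sits at x = vt; there the Gaussian factor is 1 and C_max = M/(n_e·A·√(4πDt)), where n_e·A is the pore area the mass is dissolved in.
√(4πDt) = √(4π × 1.62 × 14.8) = 17.36 m, so C_max = 1.87/(0.37 × 2.72 × 17.36) = 0.107 kg/m³.

0.107 kg/m³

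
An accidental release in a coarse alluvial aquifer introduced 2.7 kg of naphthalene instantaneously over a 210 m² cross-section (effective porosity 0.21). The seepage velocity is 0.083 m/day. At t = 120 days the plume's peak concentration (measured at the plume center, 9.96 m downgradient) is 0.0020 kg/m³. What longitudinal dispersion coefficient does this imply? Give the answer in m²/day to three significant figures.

At the plume center C_max = M/(n_e·A·√(4πDt)), so D = M²/(4πt·(n_e·A·C_max)²).
n_e·A·C_max = 0.21 × 210 × 0.0020 = 0.08820 kg/m.
D = 2.7²/(4π × 120 × 0.08820²) = 0.621 m²/day.

0.621 m²/day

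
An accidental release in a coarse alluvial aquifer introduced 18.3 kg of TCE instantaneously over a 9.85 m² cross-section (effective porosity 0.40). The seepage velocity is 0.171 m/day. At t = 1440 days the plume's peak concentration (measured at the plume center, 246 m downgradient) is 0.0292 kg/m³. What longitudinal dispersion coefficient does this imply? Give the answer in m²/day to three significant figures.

At the plume center C_max = M/(n_e·A·√(4πDt)), so D = M²/(4πt·(n_e·A·C_max)²).
n_e·A·C_max = 0.40 × 9.85 × 0.0292 = 0.1150 kg/m.
D = 18.3²/(4π × 1440 × 0.1150²) = 1.40 m²/day.

1.40 m²/day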